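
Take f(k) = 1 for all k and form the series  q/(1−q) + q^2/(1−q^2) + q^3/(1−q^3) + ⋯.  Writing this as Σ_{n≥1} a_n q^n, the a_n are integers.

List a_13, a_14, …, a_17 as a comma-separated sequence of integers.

2, 4, 4, 5, 2

q^13  k|13↦f(k): 13:1 1:1  a_13=2
q^14  k|14↦f(k): 1:1 2:1 7:1 14:1  a_14=4
q^15  k|15↦f(k): 1:1 3:1 5:1 15:1  a_15=4
n=16: 16·1 8·2 4·4 2·8 1·16  f→[1+1+1+1+1]=5
n=17: 17·1 1·17  f→[1+1]=2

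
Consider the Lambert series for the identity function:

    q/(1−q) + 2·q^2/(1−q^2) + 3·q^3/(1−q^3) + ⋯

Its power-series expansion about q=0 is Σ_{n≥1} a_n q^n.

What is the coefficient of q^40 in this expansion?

[q^40] f(40)=40,f(20)=20,f(10)=10,f(8)=8,f(5)=5,f(4)=4,f(2)=2,f(1)=1 ⇒ 90

a_40 = 90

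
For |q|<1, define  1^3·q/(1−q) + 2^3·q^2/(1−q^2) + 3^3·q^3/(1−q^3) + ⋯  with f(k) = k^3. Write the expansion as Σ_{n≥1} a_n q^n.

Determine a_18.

q^18  k|18↦f(k): 18:5832 9:729 6:216 3:27 2:8 1:1  a_18=6813

a_18 = 6813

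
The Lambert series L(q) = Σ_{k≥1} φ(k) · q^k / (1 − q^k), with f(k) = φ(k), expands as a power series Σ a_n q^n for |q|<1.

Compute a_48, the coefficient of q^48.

d|48:{1,2,3,4,6,8,12,16,24,48}  Σφ=1+1+2+2+2+4+4+8+8+16=48

a_48 = 48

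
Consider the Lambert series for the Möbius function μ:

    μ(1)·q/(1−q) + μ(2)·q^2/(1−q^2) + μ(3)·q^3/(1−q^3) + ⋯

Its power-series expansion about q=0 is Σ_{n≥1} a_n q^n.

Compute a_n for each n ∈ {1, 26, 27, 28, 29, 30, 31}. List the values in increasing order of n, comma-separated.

1, 0, 0, 0, 0, 0, 0

d|1:{1}  Σμ=1=1
[q^26] μ(26)=1,μ(13)=-1,μ(2)=-1,μ(1)=1 ⇒ 0
n=27: 27·1 9·3 3·9 1·27  μ→[0+0+(-1)+1]=0
d|28:{28,14,7,4,2,1}  Σμ=0+1+(-1)+0+(-1)+1=0
n=29: 29·1 1·29  μ→[(-1)+1]=0
n=30: 1·30 2·15 3·10 5·6 6·5 10·3 15·2 30·1  μ→[1+(-1)+(-1)+(-1)+1+1+1+(-1)]=0
d|31:{1,31}  Σμ=1+(-1)=0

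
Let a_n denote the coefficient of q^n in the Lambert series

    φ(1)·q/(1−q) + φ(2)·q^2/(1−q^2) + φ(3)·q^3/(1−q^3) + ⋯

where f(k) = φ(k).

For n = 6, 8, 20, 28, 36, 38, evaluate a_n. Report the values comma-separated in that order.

n=6: 6·1 3·2 2·3 1·6  φ→[2+2+1+1]=6
q^8  k|8↦φ(k): 8:4 4:2 2:1 1:1  a_8=8
[q^20] φ(20)=8,φ(10)=4,φ(5)=4,φ(4)=2,φ(2)=1,φ(1)=1 ⇒ 20
[q^28] φ(28)=12,φ(14)=6,φ(7)=6,φ(4)=2,φ(2)=1,φ(1)=1 ⇒ 28
q^36  k|36↦φ(k): 36:12 18:6 12:4 9:6 6:2 4:2 3:2 2:1 1:1  a_36=36
d|38:{1,2,19,38}  Σφ=1+1+18+18=38

6, 8, 20, 28, 36, 38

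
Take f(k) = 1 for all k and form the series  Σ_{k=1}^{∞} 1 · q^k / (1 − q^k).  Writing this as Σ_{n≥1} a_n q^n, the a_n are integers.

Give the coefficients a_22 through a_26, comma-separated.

4, 2, 8, 3, 4

n=22: 22·1 11·2 2·11 1·22  f→[1+1+1+1]=4
d|23:{23,1}  Σf=1+1=2
q^24  k|24↦f(k): 1:1 2:1 3:1 4:1 6:1 8:1 12:1 24:1  a_24=8
n=25: 25·1 5·5 1·25  f→[1+1+1]=3
n=26: 1·26 2·13 13·2 26·1  f→[1+1+1+1]=4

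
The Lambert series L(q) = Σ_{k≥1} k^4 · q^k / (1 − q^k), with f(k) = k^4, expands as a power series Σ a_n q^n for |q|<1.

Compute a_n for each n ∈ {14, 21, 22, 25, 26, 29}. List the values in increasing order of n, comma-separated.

q^14  k|14↦f(k): 14:38416 7:2401 2:16 1:1  a_14=40834
d|21:{1,3,7,21}  Σf=1+81+2401+194481=196964
d|22:{1,2,11,22}  Σf=1+16+14641+234256=248914
d|25:{25,5,1}  Σf=390625+625+1=391251
q^26  k|26↦f(k): 26:456976 13:28561 2:16 1:1  a_26=485554
[q^29] f(1)=1,f(29)=707281 ⇒ 707282

40834, 196964, 248914, 391251, 485554, 707282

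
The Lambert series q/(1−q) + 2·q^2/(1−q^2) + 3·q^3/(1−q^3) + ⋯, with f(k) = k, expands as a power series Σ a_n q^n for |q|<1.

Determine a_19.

a_19 = 20

d|19:{1,19}  Σf=1+19=20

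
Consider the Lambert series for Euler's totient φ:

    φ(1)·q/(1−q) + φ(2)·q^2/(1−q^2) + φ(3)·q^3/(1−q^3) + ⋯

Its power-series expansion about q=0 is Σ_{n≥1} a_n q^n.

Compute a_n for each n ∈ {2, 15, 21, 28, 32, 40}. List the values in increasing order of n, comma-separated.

n=2: 1·2 2·1  φ→[1+1]=2
n=15: 1·15 3·5 5·3 15·1  φ→[1+2+4+8]=15
d|21:{21,7,3,1}  Σφ=12+6+2+1=21
q^28  k|28↦φ(k): 1:1 2:1 4:2 7:6 14:6 28:12  a_28=28
[q^32] φ(1)=1,φ(2)=1,φ(4)=2,φ(8)=4,φ(16)=8,φ(32)=16 ⇒ 32
q^40  k|40↦φ(k): 1:1 2:1 4:2 5:4 8:4 10:4 20:8 40:16  a_40=40

2, 15, 21, 28, 32, 40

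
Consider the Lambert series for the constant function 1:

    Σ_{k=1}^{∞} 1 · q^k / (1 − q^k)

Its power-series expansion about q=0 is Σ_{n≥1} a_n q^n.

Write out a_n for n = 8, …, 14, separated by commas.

4, 3, 4, 2, 6, 2, 4

[q^8] f(8)=1,f(4)=1,f(2)=1,f(1)=1 ⇒ 4
q^9  k|9↦f(k): 9:1 3:1 1:1  a_9=3
q^10  k|10↦f(k): 10:1 5:1 2:1 1:1  a_10=4
n=11: 11·1 1·11  f→[1+1]=2
q^12  k|12↦f(k): 1:1 2:1 3:1 4:1 6:1 12:1  a_12=6
q^13  k|13↦f(k): 13:1 1:1  a_13=2
d|14:{1,2,7,14}  Σf=1+1+1+1=4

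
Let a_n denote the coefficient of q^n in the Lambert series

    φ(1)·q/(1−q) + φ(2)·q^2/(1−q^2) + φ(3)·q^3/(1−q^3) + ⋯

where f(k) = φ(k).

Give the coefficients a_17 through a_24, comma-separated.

q^17  k|17↦φ(k): 17:16 1:1  a_17=17
n=18: 1·18 2·9 3·6 6·3 9·2 18·1  φ→[1+1+2+2+6+6]=18
d|19:{19,1}  Σφ=18+1=19
d|20:{1,2,4,5,10,20}  Σφ=1+1+2+4+4+8=20
d|21:{21,7,3,1}  Σφ=12+6+2+1=21
n=22: 22·1 11·2 2·11 1·22  φ→[10+10+1+1]=22
q^23  k|23↦φ(k): 1:1 23:22  a_23=23
d|24:{1,2,3,4,6,8,12,24}  Σφ=1+1+2+2+2+4+4+8=24

17, 18, 19, 20, 21, 22, 23, 24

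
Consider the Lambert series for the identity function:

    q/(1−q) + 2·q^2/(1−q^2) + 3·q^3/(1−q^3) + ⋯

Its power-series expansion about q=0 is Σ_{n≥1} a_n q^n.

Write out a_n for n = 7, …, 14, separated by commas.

[q^7] f(1)=1,f(7)=7 ⇒ 8
d|8:{8,4,2,1}  Σf=8+4+2+1=15
d|9:{1,3,9}  Σf=1+3+9=13
[q^10] f(10)=10,f(5)=5,f(2)=2,f(1)=1 ⇒ 18
[q^11] f(1)=1,f(11)=11 ⇒ 12
q^12  k|12↦f(k): 12:12 6:6 4:4 3:3 2:2 1:1  a_12=28
q^13  k|13↦f(k): 1:1 13:13  a_13=14
q^14  k|14↦f(k): 1:1 2:2 7:7 14:14  a_14=24

8, 15, 13, 18, 12, 28, 14, 24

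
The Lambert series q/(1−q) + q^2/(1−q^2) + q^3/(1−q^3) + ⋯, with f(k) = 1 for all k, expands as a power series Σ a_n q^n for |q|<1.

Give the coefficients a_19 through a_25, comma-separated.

n=19: 19·1 1·19  f→[1+1]=2
d|20:{20,10,5,4,2,1}  Σf=1+1+1+1+1+1=6
n=21: 21·1 7·3 3·7 1·21  f→[1+1+1+1]=4
d|22:{1,2,11,22}  Σf=1+1+1+1=4
d|23:{1,23}  Σf=1+1=2
n=24: 24·1 12·2 8·3 6·4 4·6 3·8 2·12 1·24  f→[1+1+1+1+1+1+1+1]=8
d|25:{25,5,1}  Σf=1+1+1=3

2, 6, 4, 4, 2, 8, 3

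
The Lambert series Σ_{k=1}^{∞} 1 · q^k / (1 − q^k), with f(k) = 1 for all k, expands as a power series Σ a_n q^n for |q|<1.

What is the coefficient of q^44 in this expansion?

a_44 = 6

q^44  k|44↦f(k): 44:1 22:1 11:1 4:1 2:1 1:1  a_44=6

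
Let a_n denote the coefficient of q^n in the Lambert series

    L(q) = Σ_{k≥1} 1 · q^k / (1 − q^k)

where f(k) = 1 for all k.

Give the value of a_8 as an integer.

a_8 = 4

d|8:{8,4,2,1}  Σf=1+1+1+1=4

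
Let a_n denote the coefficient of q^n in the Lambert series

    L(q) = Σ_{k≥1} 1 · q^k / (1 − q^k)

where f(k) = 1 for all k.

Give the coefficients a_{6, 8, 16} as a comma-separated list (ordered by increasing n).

[q^6] f(1)=1,f(2)=1,f(3)=1,f(6)=1 ⇒ 4
n=8: 1·8 2·4 4·2 8·1  f→[1+1+1+1]=4
n=16: 16·1 8·2 4·4 2·8 1·16  f→[1+1+1+1+1]=5

4, 4, 5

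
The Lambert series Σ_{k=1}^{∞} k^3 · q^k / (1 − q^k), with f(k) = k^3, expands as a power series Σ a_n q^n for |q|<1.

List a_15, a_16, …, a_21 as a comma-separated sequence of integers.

3528, 4681, 4914, 6813, 6860, 9198, 9632

n=15: 15·1 5·3 3·5 1·15  f→[3375+125+27+1]=3528
d|16:{1,2,4,8,16}  Σf=1+8+64+512+4096=4681
d|17:{17,1}  Σf=4913+1=4914
n=18: 1·18 2·9 3·6 6·3 9·2 18·1  f→[1+8+27+216+729+5832]=6813
d|19:{19,1}  Σf=6859+1=6860
q^20  k|20↦f(k): 1:1 2:8 4:64 5:125 10:1000 20:8000  a_20=9198
n=21: 21·1 7·3 3·7 1·21  f→[9261+343+27+1]=9632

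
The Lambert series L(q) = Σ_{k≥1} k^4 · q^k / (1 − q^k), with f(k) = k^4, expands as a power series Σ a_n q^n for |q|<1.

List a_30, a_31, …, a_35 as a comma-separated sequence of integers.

872644, 923522, 1118481, 1200644, 1419874, 1503652

d|30:{1,2,3,5,6,10,15,30}  Σf=1+16+81+625+1296+10000+50625+810000=872644
q^31  k|31↦f(k): 1:1 31:923521  a_31=923522
q^32  k|32↦f(k): 1:1 2:16 4:256 8:4096 16:65536 32:1048576  a_32=1118481
[q^33] f(1)=1,f(3)=81,f(11)=14641,f(33)=1185921 ⇒ 1200644
n=34: 1·34 2·17 17·2 34·1  f→[1+16+83521+1336336]=1419874
[q^35] f(35)=1500625,f(7)=2401,f(5)=625,f(1)=1 ⇒ 1503652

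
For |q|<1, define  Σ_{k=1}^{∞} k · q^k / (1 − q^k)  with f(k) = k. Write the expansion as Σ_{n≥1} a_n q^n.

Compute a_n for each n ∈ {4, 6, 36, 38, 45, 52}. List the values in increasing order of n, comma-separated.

d|4:{4,2,1}  Σf=4+2+1=7
q^6  k|6↦f(k): 6:6 3:3 2:2 1:1  a_6=12
[q^36] f(36)=36,f(18)=18,f(12)=12,f(9)=9,f(6)=6,f(4)=4,f(3)=3,f(2)=2,f(1)=1 ⇒ 91
d|38:{1,2,19,38}  Σf=1+2+19+38=60
[q^45] f(45)=45,f(15)=15,f(9)=9,f(5)=5,f(3)=3,f(1)=1 ⇒ 78
d|52:{52,26,13,4,2,1}  Σf=52+26+13+4+2+1=98

7, 12, 91, 60, 78, 98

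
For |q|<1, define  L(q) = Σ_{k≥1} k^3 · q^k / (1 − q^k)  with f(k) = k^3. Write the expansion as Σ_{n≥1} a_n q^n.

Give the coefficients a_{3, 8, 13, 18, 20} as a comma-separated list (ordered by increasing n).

q^3  k|3↦f(k): 3:27 1:1  a_3=28
q^8  k|8↦f(k): 8:512 4:64 2:8 1:1  a_8=585
d|13:{13,1}  Σf=2197+1=2198
n=18: 1·18 2·9 3·6 6·3 9·2 18·1  f→[1+8+27+216+729+5832]=6813
[q^20] f(1)=1,f(2)=8,f(4)=64,f(5)=125,f(10)=1000,f(20)=8000 ⇒ 9198

28, 585, 2198, 6813, 9198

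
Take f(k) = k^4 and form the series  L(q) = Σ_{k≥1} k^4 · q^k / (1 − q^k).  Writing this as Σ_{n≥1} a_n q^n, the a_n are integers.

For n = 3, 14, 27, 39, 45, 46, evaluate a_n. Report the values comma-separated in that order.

82, 40834, 538084, 2342084, 4158518, 4757314

[q^3] f(3)=81,f(1)=1 ⇒ 82
q^14  k|14↦f(k): 14:38416 7:2401 2:16 1:1  a_14=40834
d|27:{27,9,3,1}  Σf=531441+6561+81+1=538084
n=39: 39·1 13·3 3·13 1·39  f→[2313441+28561+81+1]=2342084
[q^45] f(1)=1,f(3)=81,f(5)=625,f(9)=6561,f(15)=50625,f(45)=4100625 ⇒ 4158518
[q^46] f(1)=1,f(2)=16,f(23)=279841,f(46)=4477456 ⇒ 4757314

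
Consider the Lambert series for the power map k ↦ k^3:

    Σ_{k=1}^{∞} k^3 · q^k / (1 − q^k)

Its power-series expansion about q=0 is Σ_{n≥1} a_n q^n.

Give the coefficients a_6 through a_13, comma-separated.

252, 344, 585, 757, 1134, 1332, 2044, 2198

[q^6] f(6)=216,f(3)=27,f(2)=8,f(1)=1 ⇒ 252
q^7  k|7↦f(k): 1:1 7:343  a_7=344
d|8:{1,2,4,8}  Σf=1+8+64+512=585
[q^9] f(9)=729,f(3)=27,f(1)=1 ⇒ 757
q^10  k|10↦f(k): 1:1 2:8 5:125 10:1000  a_10=1134
n=11: 11·1 1·11  f→[1331+1]=1332
d|12:{1,2,3,4,6,12}  Σf=1+8+27+64+216+1728=2044
n=13: 13·1 1·13  f→[2197+1]=2198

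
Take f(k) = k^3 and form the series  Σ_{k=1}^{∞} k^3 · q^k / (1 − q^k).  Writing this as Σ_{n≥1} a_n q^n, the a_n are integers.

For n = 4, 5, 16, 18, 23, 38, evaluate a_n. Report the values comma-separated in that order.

73, 126, 4681, 6813, 12168, 61740

d|4:{4,2,1}  Σf=64+8+1=73
n=5: 1·5 5·1  f→[1+125]=126
n=16: 16·1 8·2 4·4 2·8 1·16  f→[4096+512+64+8+1]=4681
d|18:{18,9,6,3,2,1}  Σf=5832+729+216+27+8+1=6813
d|23:{23,1}  Σf=12167+1=12168
q^38  k|38↦f(k): 38:54872 19:6859 2:8 1:1  a_38=61740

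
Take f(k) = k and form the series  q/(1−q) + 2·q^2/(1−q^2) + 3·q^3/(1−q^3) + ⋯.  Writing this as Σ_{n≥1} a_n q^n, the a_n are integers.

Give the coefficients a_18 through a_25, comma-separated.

[q^18] f(18)=18,f(9)=9,f(6)=6,f(3)=3,f(2)=2,f(1)=1 ⇒ 39
[q^19] f(1)=1,f(19)=19 ⇒ 20
q^20  k|20↦f(k): 20:20 10:10 5:5 4:4 2:2 1:1  a_20=42
[q^21] f(1)=1,f(3)=3,f(7)=7,f(21)=21 ⇒ 32
[q^22] f(22)=22,f(11)=11,f(2)=2,f(1)=1 ⇒ 36
d|23:{23,1}  Σf=23+1=24
d|24:{1,2,3,4,6,8,12,24}  Σf=1+2+3+4+6+8+12+24=60
[q^25] f(25)=25,f(5)=5,f(1)=1 ⇒ 31

39, 20, 42, 32, 36, 24, 60, 31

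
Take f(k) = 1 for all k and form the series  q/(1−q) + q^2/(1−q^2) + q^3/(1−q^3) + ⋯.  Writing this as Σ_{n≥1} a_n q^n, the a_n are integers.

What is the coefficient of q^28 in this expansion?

a_28 = 6

d|28:{1,2,4,7,14,28}  Σf=1+1+1+1+1+1=6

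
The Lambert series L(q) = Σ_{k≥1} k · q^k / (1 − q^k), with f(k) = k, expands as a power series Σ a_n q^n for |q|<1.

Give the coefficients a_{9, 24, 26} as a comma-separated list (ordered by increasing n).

13, 60, 42

[q^9] f(1)=1,f(3)=3,f(9)=9 ⇒ 13
d|24:{24,12,8,6,4,3,2,1}  Σf=24+12+8+6+4+3+2+1=60
d|26:{1,2,13,26}  Σf=1+2+13+26=42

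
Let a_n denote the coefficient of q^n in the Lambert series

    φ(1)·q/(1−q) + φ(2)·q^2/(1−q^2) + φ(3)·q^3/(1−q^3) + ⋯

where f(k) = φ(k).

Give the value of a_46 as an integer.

n=46: 46·1 23·2 2·23 1·46  φ→[22+22+1+1]=46

a_46 = 46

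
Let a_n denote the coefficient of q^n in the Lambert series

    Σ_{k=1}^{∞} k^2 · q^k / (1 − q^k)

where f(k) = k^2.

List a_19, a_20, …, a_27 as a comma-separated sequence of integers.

n=19: 19·1 1·19  f→[361+1]=362
n=20: 20·1 10·2 5·4 4·5 2·10 1·20  f→[400+100+25+16+4+1]=546
[q^21] f(21)=441,f(7)=49,f(3)=9,f(1)=1 ⇒ 500
n=22: 1·22 2·11 11·2 22·1  f→[1+4+121+484]=610
[q^23] f(23)=529,f(1)=1 ⇒ 530
n=24: 1·24 2·12 3·8 4·6 6·4 8·3 12·2 24·1  f→[1+4+9+16+36+64+144+576]=850
d|25:{25,5,1}  Σf=625+25+1=651
[q^26] f(1)=1,f(2)=4,f(13)=169,f(26)=676 ⇒ 850
n=27: 27·1 9·3 3·9 1·27  f→[729+81+9+1]=820

362, 546, 500, 610, 530, 850, 651, 850, 820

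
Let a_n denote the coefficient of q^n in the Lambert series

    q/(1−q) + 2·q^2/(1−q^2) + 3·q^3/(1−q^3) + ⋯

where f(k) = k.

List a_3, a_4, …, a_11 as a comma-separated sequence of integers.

4, 7, 6, 12, 8, 15, 13, 18, 12

q^3  k|3↦f(k): 3:3 1:1  a_3=4
[q^4] f(1)=1,f(2)=2,f(4)=4 ⇒ 7
n=5: 1·5 5·1  f→[1+5]=6
[q^6] f(6)=6,f(3)=3,f(2)=2,f(1)=1 ⇒ 12
q^7  k|7↦f(k): 1:1 7:7  a_7=8
n=8: 8·1 4·2 2·4 1·8  f→[8+4+2+1]=15
q^9  k|9↦f(k): 1:1 3:3 9:9  a_9=13
q^10  k|10↦f(k): 1:1 2:2 5:5 10:10  a_10=18
n=11: 1·11 11·1  f→[1+11]=12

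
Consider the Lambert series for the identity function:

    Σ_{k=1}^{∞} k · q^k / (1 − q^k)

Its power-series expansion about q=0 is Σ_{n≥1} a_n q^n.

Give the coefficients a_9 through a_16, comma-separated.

13, 18, 12, 28, 14, 24, 24, 31

q^9  k|9↦f(k): 9:9 3:3 1:1  a_9=13
[q^10] f(1)=1,f(2)=2,f(5)=5,f(10)=10 ⇒ 18
d|11:{1,11}  Σf=1+11=12
q^12  k|12↦f(k): 12:12 6:6 4:4 3:3 2:2 1:1  a_12=28
d|13:{1,13}  Σf=1+13=14
[q^14] f(1)=1,f(2)=2,f(7)=7,f(14)=14 ⇒ 24
d|15:{1,3,5,15}  Σf=1+3+5+15=24
[q^16] f(16)=16,f(8)=8,f(4)=4,f(2)=2,f(1)=1 ⇒ 31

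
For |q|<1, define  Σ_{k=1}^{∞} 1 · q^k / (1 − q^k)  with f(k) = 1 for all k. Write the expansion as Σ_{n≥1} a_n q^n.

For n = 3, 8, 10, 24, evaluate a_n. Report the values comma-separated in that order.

n=3: 1·3 3·1  f→[1+1]=2
q^8  k|8↦f(k): 1:1 2:1 4:1 8:1  a_8=4
d|10:{1,2,5,10}  Σf=1+1+1+1=4
d|24:{1,2,3,4,6,8,12,24}  Σf=1+1+1+1+1+1+1+1=8

2, 4, 4, 8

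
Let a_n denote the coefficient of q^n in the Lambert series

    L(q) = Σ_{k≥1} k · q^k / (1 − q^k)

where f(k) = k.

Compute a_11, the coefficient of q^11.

[q^11] f(1)=1,f(11)=11 ⇒ 12

a_11 = 12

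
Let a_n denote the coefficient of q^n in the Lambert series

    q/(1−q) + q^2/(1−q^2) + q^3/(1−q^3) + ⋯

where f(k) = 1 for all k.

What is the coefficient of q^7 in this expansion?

a_7 = 2

d|7:{7,1}  Σf=1+1=2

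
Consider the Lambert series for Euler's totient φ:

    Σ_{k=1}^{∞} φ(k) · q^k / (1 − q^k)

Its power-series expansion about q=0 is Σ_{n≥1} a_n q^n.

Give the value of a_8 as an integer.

q^8  k|8↦φ(k): 8:4 4:2 2:1 1:1  a_8=8

a_8 = 8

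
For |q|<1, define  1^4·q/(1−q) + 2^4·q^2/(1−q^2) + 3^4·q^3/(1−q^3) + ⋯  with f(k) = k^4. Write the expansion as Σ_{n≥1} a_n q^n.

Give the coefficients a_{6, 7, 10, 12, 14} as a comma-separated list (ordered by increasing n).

1394, 2402, 10642, 22386, 40834

n=6: 1·6 2·3 3·2 6·1  f→[1+16+81+1296]=1394
[q^7] f(7)=2401,f(1)=1 ⇒ 2402
n=10: 10·1 5·2 2·5 1·10  f→[10000+625+16+1]=10642
d|12:{1,2,3,4,6,12}  Σf=1+16+81+256+1296+20736=22386
d|14:{1,2,7,14}  Σf=1+16+2401+38416=40834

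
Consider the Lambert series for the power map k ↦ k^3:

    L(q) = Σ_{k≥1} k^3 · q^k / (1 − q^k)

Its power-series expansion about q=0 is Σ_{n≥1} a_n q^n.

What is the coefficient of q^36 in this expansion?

a_36 = 55261

n=36: 36·1 18·2 12·3 9·4 6·6 4·9 3·12 2·18 1·36  f→[46656+5832+1728+729+216+64+27+8+1]=55261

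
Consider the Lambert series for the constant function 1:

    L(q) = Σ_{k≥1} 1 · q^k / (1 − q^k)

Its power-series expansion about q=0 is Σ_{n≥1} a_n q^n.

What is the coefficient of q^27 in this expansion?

n=27: 27·1 9·3 3·9 1·27  f→[1+1+1+1]=4

a_27 = 4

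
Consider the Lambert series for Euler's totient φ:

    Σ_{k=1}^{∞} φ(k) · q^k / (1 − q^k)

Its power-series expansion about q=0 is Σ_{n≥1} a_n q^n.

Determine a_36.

[q^36] φ(36)=12,φ(18)=6,φ(12)=4,φ(9)=6,φ(6)=2,φ(4)=2,φ(3)=2,φ(2)=1,φ(1)=1 ⇒ 36

a_36 = 36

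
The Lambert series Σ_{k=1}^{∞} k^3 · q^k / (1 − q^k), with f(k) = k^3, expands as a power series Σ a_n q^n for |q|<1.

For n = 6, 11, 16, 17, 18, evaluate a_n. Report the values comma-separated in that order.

q^6  k|6↦f(k): 6:216 3:27 2:8 1:1  a_6=252
[q^11] f(11)=1331,f(1)=1 ⇒ 1332
q^16  k|16↦f(k): 16:4096 8:512 4:64 2:8 1:1  a_16=4681
q^17  k|17↦f(k): 1:1 17:4913  a_17=4914
[q^18] f(1)=1,f(2)=8,f(3)=27,f(6)=216,f(9)=729,f(18)=5832 ⇒ 6813

252, 1332, 4681, 4914, 6813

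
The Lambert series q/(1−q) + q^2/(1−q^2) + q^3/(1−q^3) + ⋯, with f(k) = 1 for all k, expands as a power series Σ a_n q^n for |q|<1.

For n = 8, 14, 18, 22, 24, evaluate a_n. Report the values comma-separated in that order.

q^8  k|8↦f(k): 8:1 4:1 2:1 1:1  a_8=4
[q^14] f(14)=1,f(7)=1,f(2)=1,f(1)=1 ⇒ 4
q^18  k|18↦f(k): 18:1 9:1 6:1 3:1 2:1 1:1  a_18=6
q^22  k|22↦f(k): 1:1 2:1 11:1 22:1  a_22=4
n=24: 1·24 2·12 3·8 4·6 6·4 8·3 12·2 24·1  f→[1+1+1+1+1+1+1+1]=8

4, 4, 6, 4, 8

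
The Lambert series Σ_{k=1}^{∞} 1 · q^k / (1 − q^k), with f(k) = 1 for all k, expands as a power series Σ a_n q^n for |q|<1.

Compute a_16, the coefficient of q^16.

d|16:{16,8,4,2,1}  Σf=1+1+1+1+1=5

a_16 = 5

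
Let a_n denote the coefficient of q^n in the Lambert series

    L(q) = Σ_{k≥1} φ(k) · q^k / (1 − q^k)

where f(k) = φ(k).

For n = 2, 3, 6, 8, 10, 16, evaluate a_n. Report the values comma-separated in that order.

q^2  k|2↦φ(k): 2:1 1:1  a_2=2
d|3:{3,1}  Σφ=2+1=3
n=6: 6·1 3·2 2·3 1·6  φ→[2+2+1+1]=6
q^8  k|8↦φ(k): 8:4 4:2 2:1 1:1  a_8=8
[q^10] φ(1)=1,φ(2)=1,φ(5)=4,φ(10)=4 ⇒ 10
d|16:{16,8,4,2,1}  Σφ=8+4+2+1+1=16

2, 3, 6, 8, 10, 16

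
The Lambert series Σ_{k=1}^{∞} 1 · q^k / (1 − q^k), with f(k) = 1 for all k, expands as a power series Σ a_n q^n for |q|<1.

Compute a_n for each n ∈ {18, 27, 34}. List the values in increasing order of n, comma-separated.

[q^18] f(18)=1,f(9)=1,f(6)=1,f(3)=1,f(2)=1,f(1)=1 ⇒ 6
q^27  k|27↦f(k): 27:1 9:1 3:1 1:1  a_27=4
d|34:{1,2,17,34}  Σf=1+1+1+1=4

6, 4, 4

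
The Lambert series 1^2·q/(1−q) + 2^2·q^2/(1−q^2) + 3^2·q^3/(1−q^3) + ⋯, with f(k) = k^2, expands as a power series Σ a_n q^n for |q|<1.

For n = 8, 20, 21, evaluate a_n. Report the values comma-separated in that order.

n=8: 1·8 2·4 4·2 8·1  f→[1+4+16+64]=85
q^20  k|20↦f(k): 1:1 2:4 4:16 5:25 10:100 20:400  a_20=546
[q^21] f(1)=1,f(3)=9,f(7)=49,f(21)=441 ⇒ 500

85, 546, 500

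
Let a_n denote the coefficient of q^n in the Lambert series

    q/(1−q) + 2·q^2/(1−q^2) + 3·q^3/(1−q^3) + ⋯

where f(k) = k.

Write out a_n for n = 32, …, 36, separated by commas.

q^32  k|32↦f(k): 1:1 2:2 4:4 8:8 16:16 32:32  a_32=63
[q^33] f(33)=33,f(11)=11,f(3)=3,f(1)=1 ⇒ 48
d|34:{34,17,2,1}  Σf=34+17+2+1=54
[q^35] f(35)=35,f(7)=7,f(5)=5,f(1)=1 ⇒ 48
q^36  k|36↦f(k): 36:36 18:18 12:12 9:9 6:6 4:4 3:3 2:2 1:1  a_36=91

63, 48, 54, 48, 91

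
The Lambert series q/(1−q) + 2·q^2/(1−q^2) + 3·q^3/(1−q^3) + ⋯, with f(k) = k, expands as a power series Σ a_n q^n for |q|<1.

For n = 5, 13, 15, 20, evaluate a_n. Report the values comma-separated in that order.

6, 14, 24, 42

n=5: 1·5 5·1  f→[1+5]=6
n=13: 1·13 13·1  f→[1+13]=14
[q^15] f(15)=15,f(5)=5,f(3)=3,f(1)=1 ⇒ 24
q^20  k|20↦f(k): 20:20 10:10 5:5 4:4 2:2 1:1  a_20=42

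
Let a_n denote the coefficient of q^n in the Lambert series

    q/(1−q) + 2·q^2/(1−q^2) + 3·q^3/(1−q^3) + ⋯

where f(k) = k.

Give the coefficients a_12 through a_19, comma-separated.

28, 14, 24, 24, 31, 18, 39, 20

q^12  k|12↦f(k): 1:1 2:2 3:3 4:4 6:6 12:12  a_12=28
[q^13] f(1)=1,f(13)=13 ⇒ 14
[q^14] f(14)=14,f(7)=7,f(2)=2,f(1)=1 ⇒ 24
n=15: 15·1 5·3 3·5 1·15  f→[15+5+3+1]=24
d|16:{16,8,4,2,1}  Σf=16+8+4+2+1=31
[q^17] f(1)=1,f(17)=17 ⇒ 18
n=18: 1·18 2·9 3·6 6·3 9·2 18·1  f→[1+2+3+6+9+18]=39
[q^19] f(1)=1,f(19)=19 ⇒ 20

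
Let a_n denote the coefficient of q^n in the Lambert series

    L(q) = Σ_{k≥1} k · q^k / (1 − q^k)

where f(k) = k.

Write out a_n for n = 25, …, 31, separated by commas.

q^25  k|25↦f(k): 25:25 5:5 1:1  a_25=31
[q^26] f(1)=1,f(2)=2,f(13)=13,f(26)=26 ⇒ 42
d|27:{1,3,9,27}  Σf=1+3+9+27=40
[q^28] f(1)=1,f(2)=2,f(4)=4,f(7)=7,f(14)=14,f(28)=28 ⇒ 56
n=29: 29·1 1·29  f→[29+1]=30
q^30  k|30↦f(k): 30:30 15:15 10:10 6:6 5:5 3:3 2:2 1:1  a_30=72
q^31  k|31↦f(k): 1:1 31:31  a_31=32

31, 42, 40, 56, 30, 72, 32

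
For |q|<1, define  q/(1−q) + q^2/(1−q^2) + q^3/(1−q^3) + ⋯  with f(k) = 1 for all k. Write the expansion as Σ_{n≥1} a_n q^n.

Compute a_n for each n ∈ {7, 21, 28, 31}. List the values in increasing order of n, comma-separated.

2, 4, 6, 2

n=7: 1·7 7·1  f→[1+1]=2
q^21  k|21↦f(k): 21:1 7:1 3:1 1:1  a_21=4
n=28: 1·28 2·14 4·7 7·4 14·2 28·1  f→[1+1+1+1+1+1]=6
d|31:{31,1}  Σf=1+1=2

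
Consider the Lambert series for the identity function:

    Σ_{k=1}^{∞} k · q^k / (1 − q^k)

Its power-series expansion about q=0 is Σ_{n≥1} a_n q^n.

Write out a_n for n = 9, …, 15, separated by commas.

13, 18, 12, 28, 14, 24, 24

q^9  k|9↦f(k): 1:1 3:3 9:9  a_9=13
d|10:{10,5,2,1}  Σf=10+5+2+1=18
d|11:{1,11}  Σf=1+11=12
n=12: 1·12 2·6 3·4 4·3 6·2 12·1  f→[1+2+3+4+6+12]=28
n=13: 1·13 13·1  f→[1+13]=14
[q^14] f(1)=1,f(2)=2,f(7)=7,f(14)=14 ⇒ 24
q^15  k|15↦f(k): 1:1 3:3 5:5 15:15  a_15=24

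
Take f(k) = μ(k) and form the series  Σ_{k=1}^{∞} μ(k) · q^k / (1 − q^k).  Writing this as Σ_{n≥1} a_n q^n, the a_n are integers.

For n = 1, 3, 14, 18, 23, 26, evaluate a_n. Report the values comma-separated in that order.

[q^1] μ(1)=1 ⇒ 1
n=3: 3·1 1·3  μ→[(-1)+1]=0
d|14:{1,2,7,14}  Σμ=1+(-1)+(-1)+1=0
[q^18] μ(18)=0,μ(9)=0,μ(6)=1,μ(3)=-1,μ(2)=-1,μ(1)=1 ⇒ 0
d|23:{23,1}  Σμ=(-1)+1=0
q^26  k|26↦μ(k): 26:1 13:-1 2:-1 1:1  a_26=0

1, 0, 0, 0, 0, 0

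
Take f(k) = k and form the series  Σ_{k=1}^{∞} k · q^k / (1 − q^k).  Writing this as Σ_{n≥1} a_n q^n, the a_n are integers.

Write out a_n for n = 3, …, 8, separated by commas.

4, 7, 6, 12, 8, 15

q^3  k|3↦f(k): 1:1 3:3  a_3=4
q^4  k|4↦f(k): 1:1 2:2 4:4  a_4=7
[q^5] f(5)=5,f(1)=1 ⇒ 6
n=6: 6·1 3·2 2·3 1·6  f→[6+3+2+1]=12
q^7  k|7↦f(k): 1:1 7:7  a_7=8
n=8: 1·8 2·4 4·2 8·1  f→[1+2+4+8]=15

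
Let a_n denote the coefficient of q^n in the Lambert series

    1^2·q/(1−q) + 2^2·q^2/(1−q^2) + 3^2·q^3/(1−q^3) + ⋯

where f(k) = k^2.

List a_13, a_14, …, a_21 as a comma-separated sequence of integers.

[q^13] f(13)=169,f(1)=1 ⇒ 170
n=14: 14·1 7·2 2·7 1·14  f→[196+49+4+1]=250
q^15  k|15↦f(k): 15:225 5:25 3:9 1:1  a_15=260
q^16  k|16↦f(k): 16:256 8:64 4:16 2:4 1:1  a_16=341
n=17: 1·17 17·1  f→[1+289]=290
d|18:{18,9,6,3,2,1}  Σf=324+81+36+9+4+1=455
q^19  k|19↦f(k): 1:1 19:361  a_19=362
n=20: 1·20 2·10 4·5 5·4 10·2 20·1  f→[1+4+16+25+100+400]=546
d|21:{21,7,3,1}  Σf=441+49+9+1=500

170, 250, 260, 341, 290, 455, 362, 546, 500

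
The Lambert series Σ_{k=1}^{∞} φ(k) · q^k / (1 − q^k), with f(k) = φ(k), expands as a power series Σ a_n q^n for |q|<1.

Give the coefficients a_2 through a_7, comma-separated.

d|2:{1,2}  Σφ=1+1=2
[q^3] φ(1)=1,φ(3)=2 ⇒ 3
d|4:{1,2,4}  Σφ=1+1+2=4
n=5: 5·1 1·5  φ→[4+1]=5
n=6: 6·1 3·2 2·3 1·6  φ→[2+2+1+1]=6
d|7:{7,1}  Σφ=6+1=7

2, 3, 4, 5, 6, 7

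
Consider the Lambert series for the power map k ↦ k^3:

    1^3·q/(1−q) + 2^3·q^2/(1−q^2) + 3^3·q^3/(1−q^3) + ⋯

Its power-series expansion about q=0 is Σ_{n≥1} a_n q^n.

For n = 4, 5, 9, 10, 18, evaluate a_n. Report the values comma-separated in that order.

73, 126, 757, 1134, 6813

d|4:{1,2,4}  Σf=1+8+64=73
[q^5] f(5)=125,f(1)=1 ⇒ 126
[q^9] f(1)=1,f(3)=27,f(9)=729 ⇒ 757
[q^10] f(1)=1,f(2)=8,f(5)=125,f(10)=1000 ⇒ 1134
[q^18] f(18)=5832,f(9)=729,f(6)=216,f(3)=27,f(2)=8,f(1)=1 ⇒ 6813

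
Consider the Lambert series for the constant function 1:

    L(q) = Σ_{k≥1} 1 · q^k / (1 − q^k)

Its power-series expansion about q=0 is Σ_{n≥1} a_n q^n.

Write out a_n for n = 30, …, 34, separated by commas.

q^30  k|30↦f(k): 1:1 2:1 3:1 5:1 6:1 10:1 15:1 30:1  a_30=8
[q^31] f(1)=1,f(31)=1 ⇒ 2
q^32  k|32↦f(k): 1:1 2:1 4:1 8:1 16:1 32:1  a_32=6
q^33  k|33↦f(k): 33:1 11:1 3:1 1:1  a_33=4
n=34: 1·34 2·17 17·2 34·1  f→[1+1+1+1]=4

8, 2, 6, 4, 4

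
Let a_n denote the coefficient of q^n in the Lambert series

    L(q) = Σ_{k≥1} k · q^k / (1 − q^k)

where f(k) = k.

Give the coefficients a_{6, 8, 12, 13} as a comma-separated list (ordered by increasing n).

q^6  k|6↦f(k): 6:6 3:3 2:2 1:1  a_6=12
d|8:{8,4,2,1}  Σf=8+4+2+1=15
d|12:{1,2,3,4,6,12}  Σf=1+2+3+4+6+12=28
q^13  k|13↦f(k): 13:13 1:1  a_13=14

12, 15, 28, 14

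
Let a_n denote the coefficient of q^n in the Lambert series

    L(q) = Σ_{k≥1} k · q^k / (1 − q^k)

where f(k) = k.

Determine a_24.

a_24 = 60

q^24  k|24↦f(k): 1:1 2:2 3:3 4:4 6:6 8:8 12:12 24:24  a_24=60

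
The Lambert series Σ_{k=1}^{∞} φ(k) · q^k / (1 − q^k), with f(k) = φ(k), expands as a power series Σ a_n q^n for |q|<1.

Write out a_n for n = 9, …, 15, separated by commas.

d|9:{9,3,1}  Σφ=6+2+1=9
q^10  k|10↦φ(k): 1:1 2:1 5:4 10:4  a_10=10
d|11:{11,1}  Σφ=10+1=11
n=12: 1·12 2·6 3·4 4·3 6·2 12·1  φ→[1+1+2+2+2+4]=12
q^13  k|13↦φ(k): 1:1 13:12  a_13=13
d|14:{1,2,7,14}  Σφ=1+1+6+6=14
n=15: 1·15 3·5 5·3 15·1  φ→[1+2+4+8]=15

9, 10, 11, 12, 13, 14, 15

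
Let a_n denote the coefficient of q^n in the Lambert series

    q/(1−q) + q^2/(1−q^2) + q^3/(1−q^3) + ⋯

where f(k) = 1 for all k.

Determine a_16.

d|16:{1,2,4,8,16}  Σf=1+1+1+1+1=5

a_16 = 5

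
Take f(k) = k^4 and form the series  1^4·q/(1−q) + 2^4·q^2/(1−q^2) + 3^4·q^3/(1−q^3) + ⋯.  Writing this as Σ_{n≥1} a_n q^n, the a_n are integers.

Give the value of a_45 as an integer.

[q^45] f(45)=4100625,f(15)=50625,f(9)=6561,f(5)=625,f(3)=81,f(1)=1 ⇒ 4158518

a_45 = 4158518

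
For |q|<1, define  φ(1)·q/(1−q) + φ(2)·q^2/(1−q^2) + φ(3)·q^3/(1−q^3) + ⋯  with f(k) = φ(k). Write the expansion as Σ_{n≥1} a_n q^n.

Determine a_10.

[q^10] φ(10)=4,φ(5)=4,φ(2)=1,φ(1)=1 ⇒ 10

a_10 = 10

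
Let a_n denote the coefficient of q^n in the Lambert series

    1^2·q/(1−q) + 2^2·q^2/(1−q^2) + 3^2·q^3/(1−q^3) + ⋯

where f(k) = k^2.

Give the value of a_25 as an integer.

d|25:{25,5,1}  Σf=625+25+1=651

a_25 = 651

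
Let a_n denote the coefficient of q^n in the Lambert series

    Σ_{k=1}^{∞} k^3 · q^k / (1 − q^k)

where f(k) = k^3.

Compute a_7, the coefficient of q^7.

a_7 = 344

d|7:{7,1}  Σf=343+1=344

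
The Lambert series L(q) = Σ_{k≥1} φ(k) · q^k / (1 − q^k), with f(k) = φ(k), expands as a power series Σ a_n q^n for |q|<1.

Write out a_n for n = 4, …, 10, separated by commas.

[q^4] φ(4)=2,φ(2)=1,φ(1)=1 ⇒ 4
[q^5] φ(1)=1,φ(5)=4 ⇒ 5
[q^6] φ(6)=2,φ(3)=2,φ(2)=1,φ(1)=1 ⇒ 6
[q^7] φ(1)=1,φ(7)=6 ⇒ 7
q^8  k|8↦φ(k): 8:4 4:2 2:1 1:1  a_8=8
q^9  k|9↦φ(k): 9:6 3:2 1:1  a_9=9
d|10:{1,2,5,10}  Σφ=1+1+4+4=10

4, 5, 6, 7, 8, 9, 10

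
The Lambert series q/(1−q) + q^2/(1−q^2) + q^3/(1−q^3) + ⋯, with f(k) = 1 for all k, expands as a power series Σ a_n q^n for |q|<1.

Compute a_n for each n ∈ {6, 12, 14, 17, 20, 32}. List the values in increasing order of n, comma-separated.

d|6:{1,2,3,6}  Σf=1+1+1+1=4
q^12  k|12↦f(k): 1:1 2:1 3:1 4:1 6:1 12:1  a_12=6
[q^14] f(1)=1,f(2)=1,f(7)=1,f(14)=1 ⇒ 4
[q^17] f(1)=1,f(17)=1 ⇒ 2
d|20:{1,2,4,5,10,20}  Σf=1+1+1+1+1+1=6
q^32  k|32↦f(k): 32:1 16:1 8:1 4:1 2:1 1:1  a_32=6

4, 6, 4, 2, 6, 6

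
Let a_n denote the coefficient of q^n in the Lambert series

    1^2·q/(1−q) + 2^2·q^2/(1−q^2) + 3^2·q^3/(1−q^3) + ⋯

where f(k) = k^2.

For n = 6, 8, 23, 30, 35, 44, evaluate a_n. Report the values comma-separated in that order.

50, 85, 530, 1300, 1300, 2562

n=6: 6·1 3·2 2·3 1·6  f→[36+9+4+1]=50
q^8  k|8↦f(k): 1:1 2:4 4:16 8:64  a_8=85
[q^23] f(23)=529,f(1)=1 ⇒ 530
n=30: 1·30 2·15 3·10 5·6 6·5 10·3 15·2 30·1  f→[1+4+9+25+36+100+225+900]=1300
d|35:{1,5,7,35}  Σf=1+25+49+1225=1300
d|44:{44,22,11,4,2,1}  Σf=1936+484+121+16+4+1=2562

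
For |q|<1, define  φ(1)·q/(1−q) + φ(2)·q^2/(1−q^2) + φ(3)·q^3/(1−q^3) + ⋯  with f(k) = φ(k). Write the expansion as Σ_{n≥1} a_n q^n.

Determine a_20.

n=20: 1·20 2·10 4·5 5·4 10·2 20·1  φ→[1+1+2+4+4+8]=20

a_20 = 20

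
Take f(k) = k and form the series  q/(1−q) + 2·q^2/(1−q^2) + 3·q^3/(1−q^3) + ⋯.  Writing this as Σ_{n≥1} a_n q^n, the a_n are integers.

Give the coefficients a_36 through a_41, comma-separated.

d|36:{1,2,3,4,6,9,12,18,36}  Σf=1+2+3+4+6+9+12+18+36=91
[q^37] f(37)=37,f(1)=1 ⇒ 38
q^38  k|38↦f(k): 1:1 2:2 19:19 38:38  a_38=60
d|39:{39,13,3,1}  Σf=39+13+3+1=56
d|40:{40,20,10,8,5,4,2,1}  Σf=40+20+10+8+5+4+2+1=90
[q^41] f(1)=1,f(41)=41 ⇒ 42

91, 38, 60, 56, 90, 42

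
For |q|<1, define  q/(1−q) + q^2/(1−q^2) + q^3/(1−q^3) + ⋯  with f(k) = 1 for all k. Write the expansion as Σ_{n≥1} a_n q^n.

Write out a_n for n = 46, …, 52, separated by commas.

n=46: 1·46 2·23 23·2 46·1  f→[1+1+1+1]=4
d|47:{1,47}  Σf=1+1=2
d|48:{1,2,3,4,6,8,12,16,24,48}  Σf=1+1+1+1+1+1+1+1+1+1=10
[q^49] f(1)=1,f(7)=1,f(49)=1 ⇒ 3
[q^50] f(50)=1,f(25)=1,f(10)=1,f(5)=1,f(2)=1,f(1)=1 ⇒ 6
n=51: 51·1 17·3 3·17 1·51  f→[1+1+1+1]=4
q^52  k|52↦f(k): 1:1 2:1 4:1 13:1 26:1 52:1  a_52=6

4, 2, 10, 3, 6, 4, 6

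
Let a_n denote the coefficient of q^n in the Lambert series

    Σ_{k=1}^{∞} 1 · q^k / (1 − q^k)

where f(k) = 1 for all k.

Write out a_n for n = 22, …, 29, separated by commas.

4, 2, 8, 3, 4, 4, 6, 2

[q^22] f(22)=1,f(11)=1,f(2)=1,f(1)=1 ⇒ 4
[q^23] f(23)=1,f(1)=1 ⇒ 2
n=24: 24·1 12·2 8·3 6·4 4·6 3·8 2·12 1·24  f→[1+1+1+1+1+1+1+1]=8
d|25:{1,5,25}  Σf=1+1+1=3
n=26: 26·1 13·2 2·13 1·26  f→[1+1+1+1]=4
d|27:{1,3,9,27}  Σf=1+1+1+1=4
[q^28] f(1)=1,f(2)=1,f(4)=1,f(7)=1,f(14)=1,f(28)=1 ⇒ 6
[q^29] f(1)=1,f(29)=1 ⇒ 2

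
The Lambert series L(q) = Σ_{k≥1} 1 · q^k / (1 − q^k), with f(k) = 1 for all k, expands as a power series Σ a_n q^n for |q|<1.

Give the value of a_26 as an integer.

q^26  k|26↦f(k): 26:1 13:1 2:1 1:1  a_26=4

a_26 = 4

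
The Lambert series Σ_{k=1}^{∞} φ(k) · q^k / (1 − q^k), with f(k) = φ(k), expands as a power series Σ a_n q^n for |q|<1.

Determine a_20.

d|20:{20,10,5,4,2,1}  Σφ=8+4+4+2+1+1=20

a_20 = 20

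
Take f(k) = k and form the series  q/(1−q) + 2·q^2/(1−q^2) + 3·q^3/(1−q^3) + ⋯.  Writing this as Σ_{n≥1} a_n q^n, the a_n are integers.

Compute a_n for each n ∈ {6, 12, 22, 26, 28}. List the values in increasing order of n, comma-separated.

q^6  k|6↦f(k): 6:6 3:3 2:2 1:1  a_6=12
n=12: 1·12 2·6 3·4 4·3 6·2 12·1  f→[1+2+3+4+6+12]=28
d|22:{1,2,11,22}  Σf=1+2+11+22=36
q^26  k|26↦f(k): 1:1 2:2 13:13 26:26  a_26=42
n=28: 28·1 14·2 7·4 4·7 2·14 1·28  f→[28+14+7+4+2+1]=56

12, 28, 36, 42, 56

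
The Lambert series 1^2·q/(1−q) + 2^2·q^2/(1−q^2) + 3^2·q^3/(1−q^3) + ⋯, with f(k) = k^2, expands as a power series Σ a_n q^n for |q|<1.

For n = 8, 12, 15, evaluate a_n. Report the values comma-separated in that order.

q^8  k|8↦f(k): 1:1 2:4 4:16 8:64  a_8=85
[q^12] f(12)=144,f(6)=36,f(4)=16,f(3)=9,f(2)=4,f(1)=1 ⇒ 210
n=15: 15·1 5·3 3·5 1·15  f→[225+25+9+1]=260

85, 210, 260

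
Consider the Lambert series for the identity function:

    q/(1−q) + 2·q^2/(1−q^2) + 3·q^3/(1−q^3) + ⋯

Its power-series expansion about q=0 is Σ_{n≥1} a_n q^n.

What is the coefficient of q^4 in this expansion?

q^4  k|4↦f(k): 1:1 2:2 4:4  a_4=7

a_4 = 7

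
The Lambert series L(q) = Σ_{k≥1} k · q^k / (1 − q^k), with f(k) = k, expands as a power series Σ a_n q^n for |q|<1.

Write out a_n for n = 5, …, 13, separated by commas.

6, 12, 8, 15, 13, 18, 12, 28, 14

q^5  k|5↦f(k): 1:1 5:5  a_5=6
q^6  k|6↦f(k): 6:6 3:3 2:2 1:1  a_6=12
q^7  k|7↦f(k): 1:1 7:7  a_7=8
[q^8] f(8)=8,f(4)=4,f(2)=2,f(1)=1 ⇒ 15
n=9: 1·9 3·3 9·1  f→[1+3+9]=13
d|10:{1,2,5,10}  Σf=1+2+5+10=18
n=11: 11·1 1·11  f→[11+1]=12
n=12: 1·12 2·6 3·4 4·3 6·2 12·1  f→[1+2+3+4+6+12]=28
[q^13] f(1)=1,f(13)=13 ⇒ 14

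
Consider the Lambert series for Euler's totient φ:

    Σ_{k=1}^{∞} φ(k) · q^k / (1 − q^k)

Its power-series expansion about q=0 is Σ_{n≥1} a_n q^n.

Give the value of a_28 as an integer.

n=28: 28·1 14·2 7·4 4·7 2·14 1·28  φ→[12+6+6+2+1+1]=28

a_28 = 28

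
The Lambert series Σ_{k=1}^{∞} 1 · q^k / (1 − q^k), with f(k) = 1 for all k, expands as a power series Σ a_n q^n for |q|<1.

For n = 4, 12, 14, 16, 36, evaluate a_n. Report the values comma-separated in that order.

n=4: 1·4 2·2 4·1  f→[1+1+1]=3
d|12:{12,6,4,3,2,1}  Σf=1+1+1+1+1+1=6
[q^14] f(1)=1,f(2)=1,f(7)=1,f(14)=1 ⇒ 4
[q^16] f(16)=1,f(8)=1,f(4)=1,f(2)=1,f(1)=1 ⇒ 5
n=36: 1·36 2·18 3·12 4·9 6·6 9·4 12·3 18·2 36·1  f→[1+1+1+1+1+1+1+1+1]=9

3, 6, 4, 5, 9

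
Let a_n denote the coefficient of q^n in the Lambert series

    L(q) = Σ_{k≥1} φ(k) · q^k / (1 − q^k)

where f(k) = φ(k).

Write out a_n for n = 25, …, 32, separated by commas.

[q^25] φ(1)=1,φ(5)=4,φ(25)=20 ⇒ 25
d|26:{1,2,13,26}  Σφ=1+1+12+12=26
[q^27] φ(27)=18,φ(9)=6,φ(3)=2,φ(1)=1 ⇒ 27
[q^28] φ(28)=12,φ(14)=6,φ(7)=6,φ(4)=2,φ(2)=1,φ(1)=1 ⇒ 28
[q^29] φ(29)=28,φ(1)=1 ⇒ 29
[q^30] φ(1)=1,φ(2)=1,φ(3)=2,φ(5)=4,φ(6)=2,φ(10)=4,φ(15)=8,φ(30)=8 ⇒ 30
n=31: 31·1 1·31  φ→[30+1]=31
[q^32] φ(32)=16,φ(16)=8,φ(8)=4,φ(4)=2,φ(2)=1,φ(1)=1 ⇒ 32

25, 26, 27, 28, 29, 30, 31, 32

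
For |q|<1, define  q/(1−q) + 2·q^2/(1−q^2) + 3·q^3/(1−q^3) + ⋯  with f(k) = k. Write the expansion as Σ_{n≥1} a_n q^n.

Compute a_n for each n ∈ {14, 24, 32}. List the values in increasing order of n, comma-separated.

24, 60, 63

q^14  k|14↦f(k): 14:14 7:7 2:2 1:1  a_14=24
q^24  k|24↦f(k): 24:24 12:12 8:8 6:6 4:4 3:3 2:2 1:1  a_24=60
q^32  k|32↦f(k): 1:1 2:2 4:4 8:8 16:16 32:32  a_32=63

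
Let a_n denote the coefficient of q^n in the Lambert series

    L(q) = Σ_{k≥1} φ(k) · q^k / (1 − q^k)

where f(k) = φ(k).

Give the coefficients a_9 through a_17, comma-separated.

q^9  k|9↦φ(k): 1:1 3:2 9:6  a_9=9
d|10:{1,2,5,10}  Σφ=1+1+4+4=10
d|11:{1,11}  Σφ=1+10=11
[q^12] φ(1)=1,φ(2)=1,φ(3)=2,φ(4)=2,φ(6)=2,φ(12)=4 ⇒ 12
q^13  k|13↦φ(k): 1:1 13:12  a_13=13
q^14  k|14↦φ(k): 1:1 2:1 7:6 14:6  a_14=14
q^15  k|15↦φ(k): 1:1 3:2 5:4 15:8  a_15=15
q^16  k|16↦φ(k): 16:8 8:4 4:2 2:1 1:1  a_16=16
d|17:{17,1}  Σφ=16+1=17

9, 10, 11, 12, 13, 14, 15, 16, 17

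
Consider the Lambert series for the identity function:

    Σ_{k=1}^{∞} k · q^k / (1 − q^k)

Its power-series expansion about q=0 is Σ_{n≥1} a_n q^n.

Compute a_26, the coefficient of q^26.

a_26 = 42

d|26:{1,2,13,26}  Σf=1+2+13+26=42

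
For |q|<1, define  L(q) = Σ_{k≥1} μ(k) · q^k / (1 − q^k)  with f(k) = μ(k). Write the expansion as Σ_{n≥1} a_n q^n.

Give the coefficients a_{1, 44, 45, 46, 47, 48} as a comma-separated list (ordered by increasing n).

1, 0, 0, 0, 0, 0

[q^1] μ(1)=1 ⇒ 1
q^44  k|44↦μ(k): 44:0 22:1 11:-1 4:0 2:-1 1:1  a_44=0
d|45:{1,3,5,9,15,45}  Σμ=1+(-1)+(-1)+0+1+0=0
n=46: 46·1 23·2 2·23 1·46  μ→[1+(-1)+(-1)+1]=0
q^47  k|47↦μ(k): 1:1 47:-1  a_47=0
d|48:{1,2,3,4,6,8,12,16,24,48}  Σμ=1+(-1)+(-1)+0+1+0+0+0+0+0=0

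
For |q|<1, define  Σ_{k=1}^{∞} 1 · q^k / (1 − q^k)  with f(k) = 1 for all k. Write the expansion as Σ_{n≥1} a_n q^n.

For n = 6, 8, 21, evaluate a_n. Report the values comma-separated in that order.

q^6  k|6↦f(k): 1:1 2:1 3:1 6:1  a_6=4
[q^8] f(1)=1,f(2)=1,f(4)=1,f(8)=1 ⇒ 4
[q^21] f(21)=1,f(7)=1,f(3)=1,f(1)=1 ⇒ 4

4, 4, 4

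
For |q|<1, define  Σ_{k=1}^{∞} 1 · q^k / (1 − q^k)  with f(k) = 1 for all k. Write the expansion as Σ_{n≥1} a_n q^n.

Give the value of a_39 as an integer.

a_39 = 4

[q^39] f(39)=1,f(13)=1,f(3)=1,f(1)=1 ⇒ 4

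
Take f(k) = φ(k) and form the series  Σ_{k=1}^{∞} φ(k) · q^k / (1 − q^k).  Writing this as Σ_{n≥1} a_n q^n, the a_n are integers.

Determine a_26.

q^26  k|26↦φ(k): 1:1 2:1 13:12 26:12  a_26=26

a_26 = 26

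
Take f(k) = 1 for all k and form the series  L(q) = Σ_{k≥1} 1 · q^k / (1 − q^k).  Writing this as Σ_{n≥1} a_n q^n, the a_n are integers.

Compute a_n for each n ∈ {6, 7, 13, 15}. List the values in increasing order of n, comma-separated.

4, 2, 2, 4

n=6: 6·1 3·2 2·3 1·6  f→[1+1+1+1]=4
d|7:{1,7}  Σf=1+1=2
q^13  k|13↦f(k): 1:1 13:1  a_13=2
d|15:{1,3,5,15}  Σf=1+1+1+1=4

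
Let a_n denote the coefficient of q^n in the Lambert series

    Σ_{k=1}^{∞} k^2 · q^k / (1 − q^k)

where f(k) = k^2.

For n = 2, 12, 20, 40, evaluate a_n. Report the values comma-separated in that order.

5, 210, 546, 2210

d|2:{1,2}  Σf=1+4=5
[q^12] f(12)=144,f(6)=36,f(4)=16,f(3)=9,f(2)=4,f(1)=1 ⇒ 210
[q^20] f(20)=400,f(10)=100,f(5)=25,f(4)=16,f(2)=4,f(1)=1 ⇒ 546
q^40  k|40↦f(k): 1:1 2:4 4:16 5:25 8:64 10:100 20:400 40:1600  a_40=2210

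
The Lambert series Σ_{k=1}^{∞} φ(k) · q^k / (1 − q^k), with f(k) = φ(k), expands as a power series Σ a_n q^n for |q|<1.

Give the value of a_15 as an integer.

d|15:{15,5,3,1}  Σφ=8+4+2+1=15

a_15 = 15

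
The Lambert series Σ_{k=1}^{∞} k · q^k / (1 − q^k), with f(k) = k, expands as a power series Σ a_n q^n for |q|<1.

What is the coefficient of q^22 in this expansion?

n=22: 22·1 11·2 2·11 1·22  f→[22+11+2+1]=36

a_22 = 36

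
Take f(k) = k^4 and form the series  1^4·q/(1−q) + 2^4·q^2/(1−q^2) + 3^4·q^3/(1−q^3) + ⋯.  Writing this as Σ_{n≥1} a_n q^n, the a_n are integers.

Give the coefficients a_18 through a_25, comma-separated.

112931, 130322, 170898, 196964, 248914, 279842, 358258, 391251

n=18: 18·1 9·2 6·3 3·6 2·9 1·18  f→[104976+6561+1296+81+16+1]=112931
d|19:{1,19}  Σf=1+130321=130322
d|20:{1,2,4,5,10,20}  Σf=1+16+256+625+10000+160000=170898
q^21  k|21↦f(k): 21:194481 7:2401 3:81 1:1  a_21=196964
q^22  k|22↦f(k): 22:234256 11:14641 2:16 1:1  a_22=248914
n=23: 1·23 23·1  f→[1+279841]=279842
[q^24] f(24)=331776,f(12)=20736,f(8)=4096,f(6)=1296,f(4)=256,f(3)=81,f(2)=16,f(1)=1 ⇒ 358258
n=25: 25·1 5·5 1·25  f→[390625+625+1]=391251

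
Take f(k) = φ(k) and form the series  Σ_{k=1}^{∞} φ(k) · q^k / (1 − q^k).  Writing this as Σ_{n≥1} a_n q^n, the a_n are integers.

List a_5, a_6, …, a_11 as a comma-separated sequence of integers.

[q^5] φ(5)=4,φ(1)=1 ⇒ 5
d|6:{6,3,2,1}  Σφ=2+2+1+1=6
q^7  k|7↦φ(k): 7:6 1:1  a_7=7
n=8: 8·1 4·2 2·4 1·8  φ→[4+2+1+1]=8
q^9  k|9↦φ(k): 1:1 3:2 9:6  a_9=9
q^10  k|10↦φ(k): 10:4 5:4 2:1 1:1  a_10=10
d|11:{11,1}  Σφ=10+1=11

5, 6, 7, 8, 9, 10, 11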